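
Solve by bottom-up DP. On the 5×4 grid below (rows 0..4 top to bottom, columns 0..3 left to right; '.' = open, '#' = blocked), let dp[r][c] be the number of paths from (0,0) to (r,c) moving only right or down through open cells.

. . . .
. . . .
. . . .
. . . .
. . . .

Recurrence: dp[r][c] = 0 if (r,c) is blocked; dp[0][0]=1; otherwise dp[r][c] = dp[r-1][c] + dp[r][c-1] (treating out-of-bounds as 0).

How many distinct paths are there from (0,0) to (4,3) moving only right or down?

r\c   0   1   2   3
  0   1   1   1   1
  1   1   2   3   4
  2   1   3   6  10
  3   1   4  10  20
  4   1   5  15  35

35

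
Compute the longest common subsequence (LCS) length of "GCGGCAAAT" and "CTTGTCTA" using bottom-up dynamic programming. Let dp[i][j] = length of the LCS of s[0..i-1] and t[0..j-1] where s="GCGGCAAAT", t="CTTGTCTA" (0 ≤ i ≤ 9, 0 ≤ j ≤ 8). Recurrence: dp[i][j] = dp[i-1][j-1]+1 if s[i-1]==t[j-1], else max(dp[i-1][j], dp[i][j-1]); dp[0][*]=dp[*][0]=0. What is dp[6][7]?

   ''  C  T  T  G  T  C  T  A
''  0  0  0  0  0  0  0  0  0
 G  0  0  0  0  1  1  1  1  1
 C  0  1  1  1  1  1  2  2  2
 G  0  1  1  1  2  2  2  2  2
 G  0  1  1  1  2  2  2  2  2
 C  0  1  1  1  2  2  3  3  3
 A  0  1  1  1  2  2  3  3  4
 A  0  1  1  1  2  2  3  3  4
 A  0  1  1  1  2  2  3  3  4
 T  0  1  2  2  2  3  3  4  4

3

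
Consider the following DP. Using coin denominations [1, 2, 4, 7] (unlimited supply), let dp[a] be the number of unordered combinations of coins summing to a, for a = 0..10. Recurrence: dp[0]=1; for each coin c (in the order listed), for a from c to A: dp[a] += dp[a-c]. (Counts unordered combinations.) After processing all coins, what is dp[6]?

after  coin     0     1     2     3     4     5     6     7     8     9    10
          1     1     1     1     1     1     1     1     1     1     1     1
          2     1     1     2     2     3     3     4     4     5     5     6
          4     1     1     2     2     4     4     6     6     9     9    12
          7     1     1     2     2     4     4     6     7    10    11    14

6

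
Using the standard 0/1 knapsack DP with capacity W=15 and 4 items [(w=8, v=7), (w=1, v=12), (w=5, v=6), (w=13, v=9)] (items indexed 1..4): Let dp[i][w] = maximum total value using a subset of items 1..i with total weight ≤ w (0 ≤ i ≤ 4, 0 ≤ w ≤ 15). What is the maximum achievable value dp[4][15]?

25

i\w   0   1   2   3   4   5   6   7   8   9  10  11  12  13  14  15
  0   0   0   0   0   0   0   0   0   0   0   0   0   0   0   0   0
  1   0   0   0   0   0   0   0   0   7   7   7   7   7   7   7   7
  2   0  12  12  12  12  12  12  12  12  19  19  19  19  19  19  19
  3   0  12  12  12  12  12  18  18  18  19  19  19  19  19  25  25
  4   0  12  12  12  12  12  18  18  18  19  19  19  19  19  25  25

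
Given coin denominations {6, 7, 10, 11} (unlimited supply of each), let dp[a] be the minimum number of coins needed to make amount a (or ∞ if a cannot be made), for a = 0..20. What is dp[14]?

2

 a  0  1  2  3  4  5  6  7  8  9 10 11 12 13 14 15 16 17 18 19 20
dp  0  -  -  -  -  -  1  1  -  -  1  1  2  2  2  -  2  2  2  3  2
(- denotes ∞ / unreachable)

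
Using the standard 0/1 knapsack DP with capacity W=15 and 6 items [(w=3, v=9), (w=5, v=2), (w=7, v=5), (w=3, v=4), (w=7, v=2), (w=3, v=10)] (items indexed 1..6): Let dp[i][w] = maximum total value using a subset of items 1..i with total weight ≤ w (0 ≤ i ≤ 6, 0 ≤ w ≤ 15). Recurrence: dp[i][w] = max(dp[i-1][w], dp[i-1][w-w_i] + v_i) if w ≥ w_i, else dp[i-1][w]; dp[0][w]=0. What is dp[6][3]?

i\w   0   1   2   3   4   5   6   7   8   9  10  11  12  13  14  15
  0   0   0   0   0   0   0   0   0   0   0   0   0   0   0   0   0
  1   0   0   0   9   9   9   9   9   9   9   9   9   9   9   9   9
  2   0   0   0   9   9   9   9   9  11  11  11  11  11  11  11  11
  3   0   0   0   9   9   9   9   9  11  11  14  14  14  14  14  16
  4   0   0   0   9   9   9  13  13  13  13  14  15  15  18  18  18
  5   0   0   0   9   9   9  13  13  13  13  14  15  15  18  18  18
  6   0   0   0  10  10  10  19  19  19  23  23  23  23  24  25  25

10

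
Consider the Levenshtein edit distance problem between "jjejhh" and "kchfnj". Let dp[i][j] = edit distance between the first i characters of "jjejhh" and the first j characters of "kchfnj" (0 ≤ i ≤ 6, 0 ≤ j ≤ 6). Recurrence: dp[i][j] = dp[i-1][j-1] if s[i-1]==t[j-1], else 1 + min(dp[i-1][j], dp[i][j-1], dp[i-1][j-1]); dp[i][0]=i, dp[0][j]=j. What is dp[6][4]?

5

   ''  k  c  h  f  n  j
''  0  1  2  3  4  5  6
 j  1  1  2  3  4  5  5
 j  2  2  2  3  4  5  5
 e  3  3  3  3  4  5  6
 j  4  4  4  4  4  5  5
 h  5  5  5  4  5  5  6
 h  6  6  6  5  5  6  6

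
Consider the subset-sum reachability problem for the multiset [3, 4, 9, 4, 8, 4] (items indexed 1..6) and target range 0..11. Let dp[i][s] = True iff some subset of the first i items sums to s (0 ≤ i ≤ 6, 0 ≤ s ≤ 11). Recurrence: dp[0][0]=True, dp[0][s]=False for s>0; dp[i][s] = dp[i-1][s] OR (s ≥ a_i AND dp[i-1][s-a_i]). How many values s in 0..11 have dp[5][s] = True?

i\s   0   1   2   3   4   5   6   7   8   9  10  11
  0   T   F   F   F   F   F   F   F   F   F   F   F
  1   T   F   F   T   F   F   F   F   F   F   F   F
  2   T   F   F   T   T   F   F   T   F   F   F   F
  3   T   F   F   T   T   F   F   T   F   T   F   F
  4   T   F   F   T   T   F   F   T   T   T   F   T
  5   T   F   F   T   T   F   F   T   T   T   F   T
  6   T   F   F   T   T   F   F   T   T   T   F   T

7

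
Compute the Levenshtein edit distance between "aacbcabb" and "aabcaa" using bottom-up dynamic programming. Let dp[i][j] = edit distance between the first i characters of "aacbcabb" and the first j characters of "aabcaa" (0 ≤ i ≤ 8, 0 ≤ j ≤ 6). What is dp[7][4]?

   ''  a  a  b  c  a  a
''  0  1  2  3  4  5  6
 a  1  0  1  2  3  4  5
 a  2  1  0  1  2  3  4
 c  3  2  1  1  1  2  3
 b  4  3  2  1  2  2  3
 c  5  4  3  2  1  2  3
 a  6  5  4  3  2  1  2
 b  7  6  5  4  3  2  2
 b  8  7  6  5  4  3  3

3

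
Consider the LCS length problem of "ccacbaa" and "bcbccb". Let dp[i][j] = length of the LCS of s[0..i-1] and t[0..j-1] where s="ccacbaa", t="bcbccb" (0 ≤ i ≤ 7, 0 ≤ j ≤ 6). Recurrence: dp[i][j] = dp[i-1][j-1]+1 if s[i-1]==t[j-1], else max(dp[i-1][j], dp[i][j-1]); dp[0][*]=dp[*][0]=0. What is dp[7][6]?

4

   ''  b  c  b  c  c  b
''  0  0  0  0  0  0  0
 c  0  0  1  1  1  1  1
 c  0  0  1  1  2  2  2
 a  0  0  1  1  2  2  2
 c  0  0  1  1  2  3  3
 b  0  1  1  2  2  3  4
 a  0  1  1  2  2  3  4
 a  0  1  1  2  2  3  4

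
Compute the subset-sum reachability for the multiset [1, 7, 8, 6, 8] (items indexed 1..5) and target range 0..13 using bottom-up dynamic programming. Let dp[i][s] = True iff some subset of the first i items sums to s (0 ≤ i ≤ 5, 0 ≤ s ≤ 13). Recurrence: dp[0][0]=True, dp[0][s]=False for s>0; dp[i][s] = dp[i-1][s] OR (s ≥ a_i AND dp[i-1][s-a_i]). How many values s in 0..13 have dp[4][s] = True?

i\s   0   1   2   3   4   5   6   7   8   9  10  11  12  13
  0   T   F   F   F   F   F   F   F   F   F   F   F   F   F
  1   T   T   F   F   F   F   F   F   F   F   F   F   F   F
  2   T   T   F   F   F   F   F   T   T   F   F   F   F   F
  3   T   T   F   F   F   F   F   T   T   T   F   F   F   F
  4   T   T   F   F   F   F   T   T   T   T   F   F   F   T
  5   T   T   F   F   F   F   T   T   T   T   F   F   F   T

7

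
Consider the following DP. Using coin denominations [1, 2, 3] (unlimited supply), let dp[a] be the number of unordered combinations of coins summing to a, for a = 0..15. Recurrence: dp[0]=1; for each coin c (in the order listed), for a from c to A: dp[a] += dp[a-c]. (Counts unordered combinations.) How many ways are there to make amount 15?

after  coin     0     1     2     3     4     5     6     7     8     9    10    11    12    13    14    15
          1     1     1     1     1     1     1     1     1     1     1     1     1     1     1     1     1
          2     1     1     2     2     3     3     4     4     5     5     6     6     7     7     8     8
          3     1     1     2     3     4     5     7     8    10    12    14    16    19    21    24    27

27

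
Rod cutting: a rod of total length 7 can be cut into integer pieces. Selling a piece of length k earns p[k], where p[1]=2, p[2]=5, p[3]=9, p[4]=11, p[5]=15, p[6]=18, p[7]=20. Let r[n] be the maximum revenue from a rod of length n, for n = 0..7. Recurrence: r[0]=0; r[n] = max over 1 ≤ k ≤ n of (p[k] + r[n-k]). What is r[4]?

   n    0    1    2    3    4    5    6    7
r[n]    0    2    5    9   11   15   18   20

11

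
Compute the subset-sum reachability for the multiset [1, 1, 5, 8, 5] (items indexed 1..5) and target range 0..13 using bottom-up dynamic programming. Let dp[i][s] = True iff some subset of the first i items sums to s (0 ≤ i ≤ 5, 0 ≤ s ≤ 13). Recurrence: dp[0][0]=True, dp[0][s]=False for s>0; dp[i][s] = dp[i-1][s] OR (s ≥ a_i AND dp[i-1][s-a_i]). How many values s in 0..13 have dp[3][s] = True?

6

i\s   0   1   2   3   4   5   6   7   8   9  10  11  12  13
  0   T   F   F   F   F   F   F   F   F   F   F   F   F   F
  1   T   T   F   F   F   F   F   F   F   F   F   F   F   F
  2   T   T   T   F   F   F   F   F   F   F   F   F   F   F
  3   T   T   T   F   F   T   T   T   F   F   F   F   F   F
  4   T   T   T   F   F   T   T   T   T   T   T   F   F   T
  5   T   T   T   F   F   T   T   T   T   T   T   T   T   T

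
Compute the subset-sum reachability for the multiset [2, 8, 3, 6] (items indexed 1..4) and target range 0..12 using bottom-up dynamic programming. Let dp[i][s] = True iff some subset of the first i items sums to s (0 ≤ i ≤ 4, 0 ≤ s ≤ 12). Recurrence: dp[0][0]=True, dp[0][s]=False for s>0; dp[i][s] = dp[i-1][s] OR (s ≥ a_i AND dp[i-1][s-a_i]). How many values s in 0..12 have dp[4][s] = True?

i\s   0   1   2   3   4   5   6   7   8   9  10  11  12
  0   T   F   F   F   F   F   F   F   F   F   F   F   F
  1   T   F   T   F   F   F   F   F   F   F   F   F   F
  2   T   F   T   F   F   F   F   F   T   F   T   F   F
  3   T   F   T   T   F   T   F   F   T   F   T   T   F
  4   T   F   T   T   F   T   T   F   T   T   T   T   F

9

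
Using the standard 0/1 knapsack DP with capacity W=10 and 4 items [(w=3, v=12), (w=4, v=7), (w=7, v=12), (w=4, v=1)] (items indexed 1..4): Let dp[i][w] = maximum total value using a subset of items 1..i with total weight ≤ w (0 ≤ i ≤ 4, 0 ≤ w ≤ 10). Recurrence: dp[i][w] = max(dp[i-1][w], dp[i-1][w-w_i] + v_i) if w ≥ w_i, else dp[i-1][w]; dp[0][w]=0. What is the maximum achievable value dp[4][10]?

24

i\w   0   1   2   3   4   5   6   7   8   9  10
  0   0   0   0   0   0   0   0   0   0   0   0
  1   0   0   0  12  12  12  12  12  12  12  12
  2   0   0   0  12  12  12  12  19  19  19  19
  3   0   0   0  12  12  12  12  19  19  19  24
  4   0   0   0  12  12  12  12  19  19  19  24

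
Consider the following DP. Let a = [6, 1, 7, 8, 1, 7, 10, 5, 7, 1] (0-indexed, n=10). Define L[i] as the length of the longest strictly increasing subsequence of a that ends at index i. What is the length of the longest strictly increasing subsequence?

4

   i    0    1    2    3    4    5    6    7    8    9
a[i]    6    1    7    8    1    7   10    5    7    1
L[i]    1    1    2    3    1    2    4    2    3    1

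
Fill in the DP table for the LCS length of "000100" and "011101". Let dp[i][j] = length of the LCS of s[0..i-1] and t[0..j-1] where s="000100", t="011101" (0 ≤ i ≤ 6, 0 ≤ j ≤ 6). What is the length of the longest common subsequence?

3

   ''  0  1  1  1  0  1
''  0  0  0  0  0  0  0
 0  0  1  1  1  1  1  1
 0  0  1  1  1  1  2  2
 0  0  1  1  1  1  2  2
 1  0  1  2  2  2  2  3
 0  0  1  2  2  2  3  3
 0  0  1  2  2  2  3  3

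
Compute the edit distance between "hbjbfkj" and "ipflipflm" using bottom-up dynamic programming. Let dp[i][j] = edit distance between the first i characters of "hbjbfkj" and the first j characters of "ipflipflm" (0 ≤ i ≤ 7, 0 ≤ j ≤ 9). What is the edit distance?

8

   ''  i  p  f  l  i  p  f  l  m
''  0  1  2  3  4  5  6  7  8  9
 h  1  1  2  3  4  5  6  7  8  9
 b  2  2  2  3  4  5  6  7  8  9
 j  3  3  3  3  4  5  6  7  8  9
 b  4  4  4  4  4  5  6  7  8  9
 f  5  5  5  4  5  5  6  6  7  8
 k  6  6  6  5  5  6  6  7  7  8
 j  7  7  7  6  6  6  7  7  8  8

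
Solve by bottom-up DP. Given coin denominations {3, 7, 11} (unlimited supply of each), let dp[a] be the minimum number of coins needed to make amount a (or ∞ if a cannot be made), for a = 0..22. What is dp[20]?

 a  0  1  2  3  4  5  6  7  8  9 10 11 12 13 14 15 16 17 18 19 20 21 22
dp  0  -  -  1  -  -  2  1  -  3  2  1  4  3  2  5  4  3  2  5  4  3  2
(- denotes ∞ / unreachable)

4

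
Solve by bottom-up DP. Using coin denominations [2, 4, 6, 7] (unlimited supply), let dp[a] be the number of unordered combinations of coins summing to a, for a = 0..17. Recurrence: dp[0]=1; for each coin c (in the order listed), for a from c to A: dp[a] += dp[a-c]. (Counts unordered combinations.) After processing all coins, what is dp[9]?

after  coin     0     1     2     3     4     5     6     7     8     9    10    11    12    13    14    15    16    17
          2     1     0     1     0     1     0     1     0     1     0     1     0     1     0     1     0     1     0
          4     1     0     1     0     2     0     2     0     3     0     3     0     4     0     4     0     5     0
          6     1     0     1     0     2     0     3     0     4     0     5     0     7     0     8     0    10     0
          7     1     0     1     0     2     0     3     1     4     1     5     2     7     3     9     4    11     5

1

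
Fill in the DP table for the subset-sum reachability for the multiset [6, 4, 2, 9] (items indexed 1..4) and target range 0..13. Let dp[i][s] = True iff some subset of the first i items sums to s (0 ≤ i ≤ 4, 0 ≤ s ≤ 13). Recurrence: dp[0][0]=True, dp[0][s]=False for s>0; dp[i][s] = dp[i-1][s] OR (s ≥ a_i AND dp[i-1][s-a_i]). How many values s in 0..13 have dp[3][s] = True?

7

i\s   0   1   2   3   4   5   6   7   8   9  10  11  12  13
  0   T   F   F   F   F   F   F   F   F   F   F   F   F   F
  1   T   F   F   F   F   F   T   F   F   F   F   F   F   F
  2   T   F   F   F   T   F   T   F   F   F   T   F   F   F
  3   T   F   T   F   T   F   T   F   T   F   T   F   T   F
  4   T   F   T   F   T   F   T   F   T   T   T   T   T   T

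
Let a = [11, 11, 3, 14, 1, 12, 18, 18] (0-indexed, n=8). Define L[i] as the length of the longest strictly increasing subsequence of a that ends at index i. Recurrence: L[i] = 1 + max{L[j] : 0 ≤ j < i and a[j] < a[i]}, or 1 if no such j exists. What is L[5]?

2

   i    0    1    2    3    4    5    6    7
a[i]   11   11    3   14    1   12   18   18
L[i]    1    1    1    2    1    2    3    3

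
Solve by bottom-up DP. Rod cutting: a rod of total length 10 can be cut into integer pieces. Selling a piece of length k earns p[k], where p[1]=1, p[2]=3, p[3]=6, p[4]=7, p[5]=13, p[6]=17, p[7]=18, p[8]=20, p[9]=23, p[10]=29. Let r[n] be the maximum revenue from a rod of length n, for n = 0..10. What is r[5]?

13

   n    0    1    2    3    4    5    6    7    8    9   10
r[n]    0    1    3    6    7   13   17   18   20   23   29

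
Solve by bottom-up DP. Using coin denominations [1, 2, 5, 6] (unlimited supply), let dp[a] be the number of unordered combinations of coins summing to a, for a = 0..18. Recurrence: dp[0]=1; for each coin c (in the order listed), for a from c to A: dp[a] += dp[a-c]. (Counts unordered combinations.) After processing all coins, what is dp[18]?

after  coin     0     1     2     3     4     5     6     7     8     9    10    11    12    13    14    15    16    17    18
          1     1     1     1     1     1     1     1     1     1     1     1     1     1     1     1     1     1     1     1
          2     1     1     2     2     3     3     4     4     5     5     6     6     7     7     8     8     9     9    10
          5     1     1     2     2     3     4     5     6     7     8    10    11    13    14    16    18    20    22    24
          6     1     1     2     2     3     4     6     7     9    10    13    15    19    21    25    28    33    37    43

43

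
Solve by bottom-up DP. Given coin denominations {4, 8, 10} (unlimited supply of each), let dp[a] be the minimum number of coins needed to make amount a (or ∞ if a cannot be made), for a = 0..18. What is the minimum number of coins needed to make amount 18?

 a  0  1  2  3  4  5  6  7  8  9 10 11 12 13 14 15 16 17 18
dp  0  -  -  -  1  -  -  -  1  -  1  -  2  -  2  -  2  -  2
(- denotes ∞ / unreachable)

2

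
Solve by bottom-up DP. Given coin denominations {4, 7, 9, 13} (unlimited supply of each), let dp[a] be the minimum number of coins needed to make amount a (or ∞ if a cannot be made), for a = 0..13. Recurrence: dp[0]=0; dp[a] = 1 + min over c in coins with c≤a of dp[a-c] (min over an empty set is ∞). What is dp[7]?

 a  0  1  2  3  4  5  6  7  8  9 10 11 12 13
dp  0  -  -  -  1  -  -  1  2  1  -  2  3  1
(- denotes ∞ / unreachable)

1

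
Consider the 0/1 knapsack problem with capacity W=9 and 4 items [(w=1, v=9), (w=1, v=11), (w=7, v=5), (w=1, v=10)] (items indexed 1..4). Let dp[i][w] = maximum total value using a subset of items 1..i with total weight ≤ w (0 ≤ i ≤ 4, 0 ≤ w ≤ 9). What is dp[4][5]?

i\w   0   1   2   3   4   5   6   7   8   9
  0   0   0   0   0   0   0   0   0   0   0
  1   0   9   9   9   9   9   9   9   9   9
  2   0  11  20  20  20  20  20  20  20  20
  3   0  11  20  20  20  20  20  20  20  25
  4   0  11  21  30  30  30  30  30  30  30

30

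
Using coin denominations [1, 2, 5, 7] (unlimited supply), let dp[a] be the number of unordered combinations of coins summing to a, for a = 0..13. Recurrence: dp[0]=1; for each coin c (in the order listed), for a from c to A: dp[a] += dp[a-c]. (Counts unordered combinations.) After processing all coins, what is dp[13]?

after  coin     0     1     2     3     4     5     6     7     8     9    10    11    12    13
          1     1     1     1     1     1     1     1     1     1     1     1     1     1     1
          2     1     1     2     2     3     3     4     4     5     5     6     6     7     7
          5     1     1     2     2     3     4     5     6     7     8    10    11    13    14
          7     1     1     2     2     3     4     5     7     8    10    12    14    17    19

19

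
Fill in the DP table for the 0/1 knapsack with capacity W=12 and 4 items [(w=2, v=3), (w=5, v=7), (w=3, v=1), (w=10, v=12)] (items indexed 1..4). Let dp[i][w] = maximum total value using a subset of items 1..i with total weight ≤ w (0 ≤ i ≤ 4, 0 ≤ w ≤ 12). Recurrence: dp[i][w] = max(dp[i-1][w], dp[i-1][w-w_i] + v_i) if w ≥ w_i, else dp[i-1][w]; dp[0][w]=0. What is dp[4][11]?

12

i\w   0   1   2   3   4   5   6   7   8   9  10  11  12
  0   0   0   0   0   0   0   0   0   0   0   0   0   0
  1   0   0   3   3   3   3   3   3   3   3   3   3   3
  2   0   0   3   3   3   7   7  10  10  10  10  10  10
  3   0   0   3   3   3   7   7  10  10  10  11  11  11
  4   0   0   3   3   3   7   7  10  10  10  12  12  15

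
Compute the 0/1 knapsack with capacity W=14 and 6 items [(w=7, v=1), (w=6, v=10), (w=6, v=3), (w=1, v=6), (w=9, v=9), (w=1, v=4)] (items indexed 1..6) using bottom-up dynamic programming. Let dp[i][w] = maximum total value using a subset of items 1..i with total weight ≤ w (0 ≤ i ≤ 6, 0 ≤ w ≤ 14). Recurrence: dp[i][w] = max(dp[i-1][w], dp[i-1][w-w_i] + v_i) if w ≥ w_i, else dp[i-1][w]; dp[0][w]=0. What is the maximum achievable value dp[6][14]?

i\w   0   1   2   3   4   5   6   7   8   9  10  11  12  13  14
  0   0   0   0   0   0   0   0   0   0   0   0   0   0   0   0
  1   0   0   0   0   0   0   0   1   1   1   1   1   1   1   1
  2   0   0   0   0   0   0  10  10  10  10  10  10  10  11  11
  3   0   0   0   0   0   0  10  10  10  10  10  10  13  13  13
  4   0   6   6   6   6   6  10  16  16  16  16  16  16  19  19
  5   0   6   6   6   6   6  10  16  16  16  16  16  16  19  19
  6   0   6  10  10  10  10  10  16  20  20  20  20  20  20  23

23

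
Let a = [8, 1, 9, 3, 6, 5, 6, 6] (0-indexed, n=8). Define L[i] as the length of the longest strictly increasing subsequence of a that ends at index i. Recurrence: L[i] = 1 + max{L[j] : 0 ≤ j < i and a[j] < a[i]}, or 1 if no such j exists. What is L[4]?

   i    0    1    2    3    4    5    6    7
a[i]    8    1    9    3    6    5    6    6
L[i]    1    1    2    2    3    3    4    4

3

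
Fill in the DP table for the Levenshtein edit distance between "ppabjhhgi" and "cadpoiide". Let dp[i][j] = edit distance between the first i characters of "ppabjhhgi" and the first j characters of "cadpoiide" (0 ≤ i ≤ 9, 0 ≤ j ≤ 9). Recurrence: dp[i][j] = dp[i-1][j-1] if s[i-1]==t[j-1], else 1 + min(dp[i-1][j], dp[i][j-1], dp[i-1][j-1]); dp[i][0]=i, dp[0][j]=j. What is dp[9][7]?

7

   ''  c  a  d  p  o  i  i  d  e
''  0  1  2  3  4  5  6  7  8  9
 p  1  1  2  3  3  4  5  6  7  8
 p  2  2  2  3  3  4  5  6  7  8
 a  3  3  2  3  4  4  5  6  7  8
 b  4  4  3  3  4  5  5  6  7  8
 j  5  5  4  4  4  5  6  6  7  8
 h  6  6  5  5  5  5  6  7  7  8
 h  7  7  6  6  6  6  6  7  8  8
 g  8  8  7  7  7  7  7  7  8  9
 i  9  9  8  8  8  8  7  7  8  9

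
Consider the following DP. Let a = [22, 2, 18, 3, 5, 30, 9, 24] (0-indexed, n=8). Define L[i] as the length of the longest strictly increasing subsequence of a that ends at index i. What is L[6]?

   i    0    1    2    3    4    5    6    7
a[i]   22    2   18    3    5   30    9   24
L[i]    1    1    2    2    3    4    4    5

4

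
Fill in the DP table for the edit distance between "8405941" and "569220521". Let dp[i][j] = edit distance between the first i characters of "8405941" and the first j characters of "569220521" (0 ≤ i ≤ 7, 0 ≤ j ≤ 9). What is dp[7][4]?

6

   ''  5  6  9  2  2  0  5  2  1
''  0  1  2  3  4  5  6  7  8  9
 8  1  1  2  3  4  5  6  7  8  9
 4  2  2  2  3  4  5  6  7  8  9
 0  3  3  3  3  4  5  5  6  7  8
 5  4  3  4  4  4  5  6  5  6  7
 9  5  4  4  4  5  5  6  6  6  7
 4  6  5  5  5  5  6  6  7  7  7
 1  7  6  6  6  6  6  7  7  8  7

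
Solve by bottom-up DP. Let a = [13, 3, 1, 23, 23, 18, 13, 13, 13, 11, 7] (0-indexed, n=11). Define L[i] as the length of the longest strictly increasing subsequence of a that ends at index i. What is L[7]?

   i    0    1    2    3    4    5    6    7    8    9   10
a[i]   13    3    1   23   23   18   13   13   13   11    7
L[i]    1    1    1    2    2    2    2    2    2    2    2

2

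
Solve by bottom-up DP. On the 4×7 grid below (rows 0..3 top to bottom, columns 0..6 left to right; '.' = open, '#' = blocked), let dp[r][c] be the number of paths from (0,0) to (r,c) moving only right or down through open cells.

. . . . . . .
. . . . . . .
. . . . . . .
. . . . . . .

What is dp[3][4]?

r\c   0   1   2   3   4   5   6
  0   1   1   1   1   1   1   1
  1   1   2   3   4   5   6   7
  2   1   3   6  10  15  21  28
  3   1   4  10  20  35  56  84

35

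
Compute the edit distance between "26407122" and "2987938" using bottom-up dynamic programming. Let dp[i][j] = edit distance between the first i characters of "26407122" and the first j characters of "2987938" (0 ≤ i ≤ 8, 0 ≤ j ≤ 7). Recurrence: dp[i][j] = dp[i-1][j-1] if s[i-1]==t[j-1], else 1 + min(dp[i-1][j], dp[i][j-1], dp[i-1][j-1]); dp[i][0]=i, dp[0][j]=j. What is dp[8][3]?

   ''  2  9  8  7  9  3  8
''  0  1  2  3  4  5  6  7
 2  1  0  1  2  3  4  5  6
 6  2  1  1  2  3  4  5  6
 4  3  2  2  2  3  4  5  6
 0  4  3  3  3  3  4  5  6
 7  5  4  4  4  3  4  5  6
 1  6  5  5  5  4  4  5  6
 2  7  6  6  6  5  5  5  6
 2  8  7  7  7  6  6  6  6

7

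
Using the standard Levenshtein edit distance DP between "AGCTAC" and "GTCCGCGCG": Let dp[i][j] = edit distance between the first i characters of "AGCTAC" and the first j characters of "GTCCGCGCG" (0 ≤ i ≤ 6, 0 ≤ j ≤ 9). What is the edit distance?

   ''  G  T  C  C  G  C  G  C  G
''  0  1  2  3  4  5  6  7  8  9
 A  1  1  2  3  4  5  6  7  8  9
 G  2  1  2  3  4  4  5  6  7  8
 C  3  2  2  2  3  4  4  5  6  7
 T  4  3  2  3  3  4  5  5  6  7
 A  5  4  3  3  4  4  5  6  6  7
 C  6  5  4  3  3  4  4  5  6  7

7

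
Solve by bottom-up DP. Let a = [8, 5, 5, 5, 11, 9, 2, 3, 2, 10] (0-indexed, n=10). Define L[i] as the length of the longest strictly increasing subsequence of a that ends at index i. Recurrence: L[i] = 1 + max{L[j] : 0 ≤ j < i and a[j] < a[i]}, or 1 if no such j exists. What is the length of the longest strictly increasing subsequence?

   i    0    1    2    3    4    5    6    7    8    9
a[i]    8    5    5    5   11    9    2    3    2   10
L[i]    1    1    1    1    2    2    1    2    1    3

3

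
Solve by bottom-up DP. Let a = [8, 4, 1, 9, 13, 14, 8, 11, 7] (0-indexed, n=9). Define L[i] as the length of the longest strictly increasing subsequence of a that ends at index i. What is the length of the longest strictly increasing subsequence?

4

   i    0    1    2    3    4    5    6    7    8
a[i]    8    4    1    9   13   14    8   11    7
L[i]    1    1    1    2    3    4    2    3    2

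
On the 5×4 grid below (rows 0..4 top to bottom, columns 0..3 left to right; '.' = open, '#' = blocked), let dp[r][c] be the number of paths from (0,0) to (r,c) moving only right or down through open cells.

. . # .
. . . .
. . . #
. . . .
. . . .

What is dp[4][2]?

r\c   0   1   2   3
  0   1   1   0   0
  1   1   2   2   2
  2   1   3   5   0
  3   1   4   9   9
  4   1   5  14  23

14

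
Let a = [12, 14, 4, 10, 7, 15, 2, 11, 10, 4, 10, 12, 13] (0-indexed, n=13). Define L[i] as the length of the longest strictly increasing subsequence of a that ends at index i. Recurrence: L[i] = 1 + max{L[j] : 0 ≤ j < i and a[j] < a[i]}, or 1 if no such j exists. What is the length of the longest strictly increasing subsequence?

   i    0    1    2    3    4    5    6    7    8    9   10   11   12
a[i]   12   14    4   10    7   15    2   11   10    4   10   12   13
L[i]    1    2    1    2    2    3    1    3    3    2    3    4    5

5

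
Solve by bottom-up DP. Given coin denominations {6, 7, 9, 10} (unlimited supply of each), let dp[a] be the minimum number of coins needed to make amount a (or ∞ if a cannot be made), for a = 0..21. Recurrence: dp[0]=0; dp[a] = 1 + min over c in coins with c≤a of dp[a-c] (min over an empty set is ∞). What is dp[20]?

 a  0  1  2  3  4  5  6  7  8  9 10 11 12 13 14 15 16 17 18 19 20 21
dp  0  -  -  -  -  -  1  1  -  1  1  -  2  2  2  2  2  2  2  2  2  3
(- denotes ∞ / unreachable)

2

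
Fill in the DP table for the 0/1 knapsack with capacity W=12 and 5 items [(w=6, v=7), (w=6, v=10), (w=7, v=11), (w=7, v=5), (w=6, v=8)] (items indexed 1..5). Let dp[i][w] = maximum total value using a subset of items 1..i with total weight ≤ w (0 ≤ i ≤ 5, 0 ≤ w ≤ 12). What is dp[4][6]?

i\w   0   1   2   3   4   5   6   7   8   9  10  11  12
  0   0   0   0   0   0   0   0   0   0   0   0   0   0
  1   0   0   0   0   0   0   7   7   7   7   7   7   7
  2   0   0   0   0   0   0  10  10  10  10  10  10  17
  3   0   0   0   0   0   0  10  11  11  11  11  11  17
  4   0   0   0   0   0   0  10  11  11  11  11  11  17
  5   0   0   0   0   0   0  10  11  11  11  11  11  18

10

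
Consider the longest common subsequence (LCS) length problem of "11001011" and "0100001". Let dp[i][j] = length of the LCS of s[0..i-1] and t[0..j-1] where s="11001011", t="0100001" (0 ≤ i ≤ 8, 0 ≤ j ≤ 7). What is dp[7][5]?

   ''  0  1  0  0  0  0  1
''  0  0  0  0  0  0  0  0
 1  0  0  1  1  1  1  1  1
 1  0  0  1  1  1  1  1  2
 0  0  1  1  2  2  2  2  2
 0  0  1  1  2  3  3  3  3
 1  0  1  2  2  3  3  3  4
 0  0  1  2  3  3  4  4  4
 1  0  1  2  3  3  4  4  5
 1  0  1  2  3  3  4  4  5

4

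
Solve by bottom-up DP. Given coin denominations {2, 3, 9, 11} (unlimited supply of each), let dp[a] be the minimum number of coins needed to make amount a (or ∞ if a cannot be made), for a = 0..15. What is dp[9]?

1

 a  0  1  2  3  4  5  6  7  8  9 10 11 12 13 14 15
dp  0  -  1  1  2  2  2  3  3  1  4  1  2  2  2  3
(- denotes ∞ / unreachable)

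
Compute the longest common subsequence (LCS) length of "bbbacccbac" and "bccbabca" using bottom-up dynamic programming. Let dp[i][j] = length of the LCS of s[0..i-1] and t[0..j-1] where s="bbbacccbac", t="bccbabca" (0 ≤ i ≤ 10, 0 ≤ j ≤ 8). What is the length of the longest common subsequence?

6

   ''  b  c  c  b  a  b  c  a
''  0  0  0  0  0  0  0  0  0
 b  0  1  1  1  1  1  1  1  1
 b  0  1  1  1  2  2  2  2  2
 b  0  1  1  1  2  2  3  3  3
 a  0  1  1  1  2  3  3  3  4
 c  0  1  2  2  2  3  3  4  4
 c  0  1  2  3  3  3  3  4  4
 c  0  1  2  3  3  3  3  4  4
 b  0  1  2  3  4  4  4  4  4
 a  0  1  2  3  4  5  5  5  5
 c  0  1  2  3  4  5  5  6  6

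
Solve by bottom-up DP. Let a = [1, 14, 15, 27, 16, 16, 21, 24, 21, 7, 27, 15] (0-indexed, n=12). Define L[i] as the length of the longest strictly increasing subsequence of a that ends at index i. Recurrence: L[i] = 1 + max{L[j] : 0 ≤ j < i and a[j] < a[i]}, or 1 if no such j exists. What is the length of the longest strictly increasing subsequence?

   i    0    1    2    3    4    5    6    7    8    9   10   11
a[i]    1   14   15   27   16   16   21   24   21    7   27   15
L[i]    1    2    3    4    4    4    5    6    5    2    7    3

7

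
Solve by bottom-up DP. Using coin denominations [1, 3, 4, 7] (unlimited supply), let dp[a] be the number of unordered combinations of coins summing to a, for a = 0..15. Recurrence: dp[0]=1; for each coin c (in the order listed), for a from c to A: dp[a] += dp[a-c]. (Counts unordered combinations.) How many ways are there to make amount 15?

after  coin     0     1     2     3     4     5     6     7     8     9    10    11    12    13    14    15
          1     1     1     1     1     1     1     1     1     1     1     1     1     1     1     1     1
          3     1     1     1     2     2     2     3     3     3     4     4     4     5     5     5     6
          4     1     1     1     2     3     3     4     5     6     7     8     9    11    12    13    15
          7     1     1     1     2     3     3     4     6     7     8    10    12    14    16    19    22

22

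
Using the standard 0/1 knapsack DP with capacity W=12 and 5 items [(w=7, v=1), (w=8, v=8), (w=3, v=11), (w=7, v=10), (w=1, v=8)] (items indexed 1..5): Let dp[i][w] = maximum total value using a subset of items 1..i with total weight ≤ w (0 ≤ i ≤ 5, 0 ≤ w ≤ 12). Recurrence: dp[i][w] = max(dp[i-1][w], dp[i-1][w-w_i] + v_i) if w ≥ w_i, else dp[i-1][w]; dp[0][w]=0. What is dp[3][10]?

i\w   0   1   2   3   4   5   6   7   8   9  10  11  12
  0   0   0   0   0   0   0   0   0   0   0   0   0   0
  1   0   0   0   0   0   0   0   1   1   1   1   1   1
  2   0   0   0   0   0   0   0   1   8   8   8   8   8
  3   0   0   0  11  11  11  11  11  11  11  12  19  19
  4   0   0   0  11  11  11  11  11  11  11  21  21  21
  5   0   8   8  11  19  19  19  19  19  19  21  29  29

12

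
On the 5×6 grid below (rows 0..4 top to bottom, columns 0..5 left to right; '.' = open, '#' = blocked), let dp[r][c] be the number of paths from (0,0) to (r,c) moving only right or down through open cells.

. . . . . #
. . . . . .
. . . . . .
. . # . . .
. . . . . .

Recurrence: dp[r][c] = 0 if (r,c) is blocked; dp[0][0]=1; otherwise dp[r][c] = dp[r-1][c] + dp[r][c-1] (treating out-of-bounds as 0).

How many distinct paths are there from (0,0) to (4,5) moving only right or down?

85

r\c   0   1   2   3   4   5
  0   1   1   1   1   1   0
  1   1   2   3   4   5   5
  2   1   3   6  10  15  20
  3   1   4   0  10  25  45
  4   1   5   5  15  40  85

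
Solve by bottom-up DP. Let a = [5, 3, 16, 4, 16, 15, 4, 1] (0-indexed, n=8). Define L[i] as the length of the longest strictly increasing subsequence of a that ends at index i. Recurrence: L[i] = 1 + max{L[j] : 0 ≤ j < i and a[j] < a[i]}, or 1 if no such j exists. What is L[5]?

   i    0    1    2    3    4    5    6    7
a[i]    5    3   16    4   16   15    4    1
L[i]    1    1    2    2    3    3    2    1

3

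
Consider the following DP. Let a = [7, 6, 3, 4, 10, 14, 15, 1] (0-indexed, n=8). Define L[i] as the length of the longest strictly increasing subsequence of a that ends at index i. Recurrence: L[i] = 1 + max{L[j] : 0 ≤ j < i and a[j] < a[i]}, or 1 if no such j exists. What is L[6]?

5

   i    0    1    2    3    4    5    6    7
a[i]    7    6    3    4   10   14   15    1
L[i]    1    1    1    2    3    4    5    1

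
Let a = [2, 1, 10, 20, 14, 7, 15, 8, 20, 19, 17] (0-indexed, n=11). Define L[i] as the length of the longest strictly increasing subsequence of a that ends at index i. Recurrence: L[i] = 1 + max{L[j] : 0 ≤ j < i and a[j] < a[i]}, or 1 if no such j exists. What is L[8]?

5

   i    0    1    2    3    4    5    6    7    8    9   10
a[i]    2    1   10   20   14    7   15    8   20   19   17
L[i]    1    1    2    3    3    2    4    3    5    5    5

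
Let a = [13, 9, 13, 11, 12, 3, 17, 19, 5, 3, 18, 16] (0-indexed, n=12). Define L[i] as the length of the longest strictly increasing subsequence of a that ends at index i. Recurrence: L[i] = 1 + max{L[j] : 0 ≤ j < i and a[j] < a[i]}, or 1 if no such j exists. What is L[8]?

   i    0    1    2    3    4    5    6    7    8    9   10   11
a[i]   13    9   13   11   12    3   17   19    5    3   18   16
L[i]    1    1    2    2    3    1    4    5    2    1    5    4

2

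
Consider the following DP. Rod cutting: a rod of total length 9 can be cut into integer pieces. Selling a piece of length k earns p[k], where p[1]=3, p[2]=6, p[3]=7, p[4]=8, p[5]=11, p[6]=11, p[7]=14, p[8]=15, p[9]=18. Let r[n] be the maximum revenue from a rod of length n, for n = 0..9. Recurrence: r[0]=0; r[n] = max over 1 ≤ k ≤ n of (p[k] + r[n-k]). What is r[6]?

   n    0    1    2    3    4    5    6    7    8    9
r[n]    0    3    6    9   12   15   18   21   24   27

18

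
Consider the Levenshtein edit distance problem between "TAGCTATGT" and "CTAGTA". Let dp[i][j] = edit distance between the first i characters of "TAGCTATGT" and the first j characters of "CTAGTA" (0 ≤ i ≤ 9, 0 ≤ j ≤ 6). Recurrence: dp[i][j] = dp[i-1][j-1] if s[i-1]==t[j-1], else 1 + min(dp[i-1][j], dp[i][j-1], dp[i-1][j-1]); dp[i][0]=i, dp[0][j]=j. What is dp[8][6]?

4

   ''  C  T  A  G  T  A
''  0  1  2  3  4  5  6
 T  1  1  1  2  3  4  5
 A  2  2  2  1  2  3  4
 G  3  3  3  2  1  2  3
 C  4  3  4  3  2  2  3
 T  5  4  3  4  3  2  3
 A  6  5  4  3  4  3  2
 T  7  6  5  4  4  4  3
 G  8  7  6  5  4  5  4
 T  9  8  7  6  5  4  5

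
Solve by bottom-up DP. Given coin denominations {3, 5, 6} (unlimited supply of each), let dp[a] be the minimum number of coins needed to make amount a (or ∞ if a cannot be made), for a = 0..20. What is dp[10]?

2

 a  0  1  2  3  4  5  6  7  8  9 10 11 12 13 14 15 16 17 18 19 20
dp  0  -  -  1  -  1  1  -  2  2  2  2  2  3  3  3  3  3  3  4  4
(- denotes ∞ / unreachable)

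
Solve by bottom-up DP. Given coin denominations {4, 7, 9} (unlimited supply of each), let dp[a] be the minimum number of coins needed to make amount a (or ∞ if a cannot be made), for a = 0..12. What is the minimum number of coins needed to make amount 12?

 a  0  1  2  3  4  5  6  7  8  9 10 11 12
dp  0  -  -  -  1  -  -  1  2  1  -  2  3
(- denotes ∞ / unreachable)

3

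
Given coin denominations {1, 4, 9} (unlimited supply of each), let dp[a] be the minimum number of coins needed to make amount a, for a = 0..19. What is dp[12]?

3

 a  0  1  2  3  4  5  6  7  8  9 10 11 12 13 14 15 16 17 18 19
dp  0  1  2  3  1  2  3  4  2  1  2  3  3  2  3  4  4  3  2  3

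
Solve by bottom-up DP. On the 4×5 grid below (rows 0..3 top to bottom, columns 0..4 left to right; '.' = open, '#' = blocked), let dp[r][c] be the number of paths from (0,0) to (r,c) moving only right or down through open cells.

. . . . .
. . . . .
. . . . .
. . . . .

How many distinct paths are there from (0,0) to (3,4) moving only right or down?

35

r\c   0   1   2   3   4
  0   1   1   1   1   1
  1   1   2   3   4   5
  2   1   3   6  10  15
  3   1   4  10  20  35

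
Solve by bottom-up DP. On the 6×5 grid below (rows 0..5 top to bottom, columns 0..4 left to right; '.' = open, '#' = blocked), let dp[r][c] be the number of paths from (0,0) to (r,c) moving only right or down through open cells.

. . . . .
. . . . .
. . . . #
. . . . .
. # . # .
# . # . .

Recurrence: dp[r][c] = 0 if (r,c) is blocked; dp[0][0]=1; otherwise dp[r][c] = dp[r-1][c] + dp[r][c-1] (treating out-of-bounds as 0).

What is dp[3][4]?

r\c   0   1   2   3   4
  0   1   1   1   1   1
  1   1   2   3   4   5
  2   1   3   6  10   0
  3   1   4  10  20  20
  4   1   0  10   0  20
  5   0   0   0   0  20

20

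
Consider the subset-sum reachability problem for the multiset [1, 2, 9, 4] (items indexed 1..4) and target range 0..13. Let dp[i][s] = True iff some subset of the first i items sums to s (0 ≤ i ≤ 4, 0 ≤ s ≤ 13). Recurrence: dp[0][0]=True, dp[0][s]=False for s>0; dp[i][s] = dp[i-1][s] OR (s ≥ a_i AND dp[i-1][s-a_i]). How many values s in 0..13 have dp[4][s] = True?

13

i\s   0   1   2   3   4   5   6   7   8   9  10  11  12  13
  0   T   F   F   F   F   F   F   F   F   F   F   F   F   F
  1   T   T   F   F   F   F   F   F   F   F   F   F   F   F
  2   T   T   T   T   F   F   F   F   F   F   F   F   F   F
  3   T   T   T   T   F   F   F   F   F   T   T   T   T   F
  4   T   T   T   T   T   T   T   T   F   T   T   T   T   T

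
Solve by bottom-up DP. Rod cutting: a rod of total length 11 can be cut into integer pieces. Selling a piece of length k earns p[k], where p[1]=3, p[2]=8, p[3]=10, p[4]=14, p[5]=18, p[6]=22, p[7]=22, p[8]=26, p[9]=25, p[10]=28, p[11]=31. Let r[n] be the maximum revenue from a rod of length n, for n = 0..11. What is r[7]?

27

   n    0    1    2    3    4    5    6    7    8    9   10   11
r[n]    0    3    8   11   16   19   24   27   32   35   40   43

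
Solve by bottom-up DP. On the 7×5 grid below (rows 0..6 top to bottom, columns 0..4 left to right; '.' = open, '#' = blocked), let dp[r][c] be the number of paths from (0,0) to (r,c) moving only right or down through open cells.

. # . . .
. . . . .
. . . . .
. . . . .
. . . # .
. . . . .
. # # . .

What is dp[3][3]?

10

r\c   0   1   2   3   4
  0   1   0   0   0   0
  1   1   1   1   1   1
  2   1   2   3   4   5
  3   1   3   6  10  15
  4   1   4  10   0  15
  5   1   5  15  15  30
  6   1   0   0  15  45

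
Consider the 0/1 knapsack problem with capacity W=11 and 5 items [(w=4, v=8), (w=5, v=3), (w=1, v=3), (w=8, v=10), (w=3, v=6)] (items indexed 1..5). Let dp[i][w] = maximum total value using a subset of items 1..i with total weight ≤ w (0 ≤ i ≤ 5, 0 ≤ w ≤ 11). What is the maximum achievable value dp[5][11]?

17

i\w   0   1   2   3   4   5   6   7   8   9  10  11
  0   0   0   0   0   0   0   0   0   0   0   0   0
  1   0   0   0   0   8   8   8   8   8   8   8   8
  2   0   0   0   0   8   8   8   8   8  11  11  11
  3   0   3   3   3   8  11  11  11  11  11  14  14
  4   0   3   3   3   8  11  11  11  11  13  14  14
  5   0   3   3   6   9  11  11  14  17  17  17  17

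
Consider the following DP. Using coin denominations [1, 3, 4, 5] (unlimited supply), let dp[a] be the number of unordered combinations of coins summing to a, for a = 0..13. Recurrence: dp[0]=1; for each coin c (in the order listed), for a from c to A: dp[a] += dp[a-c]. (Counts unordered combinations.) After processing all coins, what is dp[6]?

after  coin     0     1     2     3     4     5     6     7     8     9    10    11    12    13
          1     1     1     1     1     1     1     1     1     1     1     1     1     1     1
          3     1     1     1     2     2     2     3     3     3     4     4     4     5     5
          4     1     1     1     2     3     3     4     5     6     7     8     9    11    12
          5     1     1     1     2     3     4     5     6     8    10    12    14    17    20

5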